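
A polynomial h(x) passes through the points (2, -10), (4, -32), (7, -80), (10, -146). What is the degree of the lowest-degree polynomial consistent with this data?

2

Divided differences on the nodes 2, 4, 7, 10:
  order 0: -10  -32  -80  -146
  order 1: -11  -16  -22
  order 2: -1  -1
  order 3: 0
The order-2 divided differences are all -1 (nonzero) and every higher order vanishes, so the data lies on a polynomial of degree exactly 2.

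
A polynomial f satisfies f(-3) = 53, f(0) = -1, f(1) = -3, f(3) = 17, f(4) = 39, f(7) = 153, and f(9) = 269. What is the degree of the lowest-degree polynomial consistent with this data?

Divided differences on the nodes -3, 0, 1, 3, 4, 7, 9:
  order 0: 53  -1  -3  17  39  153  269
  order 1: -18  -2  10  22  38  58
  order 2: 4  4  4  4  4
  order 3: 0  0  0  0
  order 4: 0  0  0
  order 5: 0  0
  order 6: 0
The order-2 divided differences are all 4 (nonzero) and every higher order vanishes, so the data lies on a polynomial of degree exactly 2.

2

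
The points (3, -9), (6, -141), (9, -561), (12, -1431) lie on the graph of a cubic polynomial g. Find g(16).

Write g(x) = ax^3 + bx^2 + cx + d. Substituting each data point gives a linear system:
  27a + 9b + 3c + d = -9
  216a + 36b + 6c + d = -141
  729a + 81b + 9c + d = -561
  1728a + 144b + 12c + d = -1431
Solving the system yields a = -1, b = 2, c = 1, d = -3.
So g(x) = -x^3 + 2x^2 + x - 3.
Then g(16) = -3571.

-3571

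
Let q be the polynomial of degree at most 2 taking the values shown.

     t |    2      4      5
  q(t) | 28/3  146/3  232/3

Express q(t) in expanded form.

Write q(t) = at^2 + bt + c. Substituting each data point gives a linear system:
  4a + 2b + c = 28/3
  16a + 4b + c = 146/3
  25a + 5b + c = 232/3
Solving the system yields a = 3, b = 5/3, c = -6.
So q(t) = 3t^2 + (5/3)t - 6.
Check: q(5) = 232/3. ✓

q(t) = 3t^2 + (5/3)t - 6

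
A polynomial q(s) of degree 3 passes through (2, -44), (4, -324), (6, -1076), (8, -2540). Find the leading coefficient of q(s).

Write q(s) = as^3 + bs^2 + cs + d. Substituting each data point gives a linear system:
  8a + 4b + 2c + d = -44
  64a + 16b + 4c + d = -324
  216a + 36b + 6c + d = -1076
  512a + 64b + 8c + d = -2540
Solving the system yields a = -5, b = 1, c = -6, d = 4.
So q(s) = -5s^3 + s^2 - 6s + 4.
The leading coefficient is -5.

-5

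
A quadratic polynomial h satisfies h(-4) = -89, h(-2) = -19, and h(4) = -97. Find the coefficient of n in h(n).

Write h(n) = an^2 + bn + c. Substituting each data point gives a linear system:
  16a - 4b + c = -89
  4a - 2b + c = -19
  16a + 4b + c = -97
Solving the system yields a = -6, b = -1, c = 3.
So h(n) = -6n^2 - n + 3.
The coefficient of n is -1.

-1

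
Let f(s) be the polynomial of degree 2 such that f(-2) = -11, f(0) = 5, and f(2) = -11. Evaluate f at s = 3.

-31

Write f(s) = as^2 + bs + c. Substituting each data point gives a linear system:
  4a - 2b + c = -11
  c = 5
  4a + 2b + c = -11
Solving the system yields a = -4, b = 0, c = 5.
So f(s) = -4s^2 + 5.
Then f(3) = -31.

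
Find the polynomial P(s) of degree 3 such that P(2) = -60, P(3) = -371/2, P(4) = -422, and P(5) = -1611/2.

Write P(s) = as^3 + bs^2 + cs + d. Substituting each data point gives a linear system:
  8a + 4b + 2c + d = -60
  27a + 9b + 3c + d = -371/2
  64a + 16b + 4c + d = -422
  125a + 25b + 5c + d = -1611/2
Solving the system yields a = -6, b = -3/2, c = -4, d = 2.
So P(s) = -6s^3 - (3/2)s^2 - 4s + 2.
Check: P(5) = -1611/2. ✓

P(s) = -6s^3 - (3/2)s^2 - 4s + 2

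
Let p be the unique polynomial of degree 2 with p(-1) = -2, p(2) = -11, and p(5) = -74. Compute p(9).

-242

Write p(s) = as^2 + bs + c. Substituting each data point gives a linear system:
  a - b + c = -2
  4a + 2b + c = -11
  25a + 5b + c = -74
Solving the system yields a = -3, b = 0, c = 1.
So p(s) = -3s² + 1.
Then p(9) = -242.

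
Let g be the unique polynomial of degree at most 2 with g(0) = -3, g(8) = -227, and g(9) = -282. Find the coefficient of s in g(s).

-4

Write g(s) = as^2 + bs + c. Substituting each data point gives a linear system:
  c = -3
  64a + 8b + c = -227
  81a + 9b + c = -282
Solving the system yields a = -3, b = -4, c = -3.
So g(s) = -3s² - 4s - 3.
The coefficient of s is -4.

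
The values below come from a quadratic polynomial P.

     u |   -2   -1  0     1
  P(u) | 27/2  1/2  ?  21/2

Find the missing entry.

On equispaced nodes a degree-2 polynomial has vanishing third forward difference, so
  - P(-2) + 3·P(-1) - 3·P(0) + P(1) = 0.
Substituting the known values and solving for P(0):
  -3·P(0) = 3/2
  P(0) = -1/2.

-1/2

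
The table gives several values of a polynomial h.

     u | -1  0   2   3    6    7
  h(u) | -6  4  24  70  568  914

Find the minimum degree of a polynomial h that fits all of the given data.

3

Divided differences on the nodes -1, 0, 2, 3, 6, 7:
  order 0: -6  4  24  70  568  914
  order 1: 10  10  46  166  346
  order 2: 0  12  30  45
  order 3: 3  3  3
  order 4: 0  0
  order 5: 0
The order-3 divided differences are all 3 (nonzero) and every higher order vanishes, so the data lies on a polynomial of degree exactly 3.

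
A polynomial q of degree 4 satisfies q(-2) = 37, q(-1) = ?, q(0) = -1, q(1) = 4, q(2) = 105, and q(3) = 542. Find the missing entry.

-6

On equispaced nodes a degree-4 polynomial has vanishing fifth forward difference, so
  - q(-2) + 5·q(-1) - 10·q(0) + 10·q(1) - 5·q(2) + q(3) = 0.
Substituting the known values and solving for q(-1):
  5·q(-1) = -30
  q(-1) = -6.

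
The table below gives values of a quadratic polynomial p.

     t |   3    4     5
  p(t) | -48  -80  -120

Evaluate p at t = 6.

-168

Using the Lagrange interpolation formula with nodes 3, 4, 5:
  L_0(t) = (t - 4)(t - 5) / 2
  L_1(t) = (t - 3)(t - 5) / -1
  L_2(t) = (t - 3)(t - 4) / 2
Then p(t) = -48·L_0(t) - 80·L_1(t) - 120·L_2(t).
Expanding and collecting terms gives p(t) = -4t^2 - 4t.
Evaluating at t = 6: p(6) = -168.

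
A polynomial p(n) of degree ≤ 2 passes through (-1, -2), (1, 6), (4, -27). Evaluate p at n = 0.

Using the Lagrange interpolation formula with nodes -1, 1, 4:
  L_0(n) = (n - 1)(n - 4) / 10
  L_1(n) = (n + 1)(n - 4) / -6
  L_2(n) = (n + 1)(n - 1) / 15
Then p(n) = -2·L_0(n) + 6·L_1(n) - 27·L_2(n).
Expanding and collecting terms gives p(n) = -3n² + 4n + 5.
Evaluating at n = 0: p(0) = 5.

5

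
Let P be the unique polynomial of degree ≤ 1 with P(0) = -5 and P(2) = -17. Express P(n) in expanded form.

Write P(n) = an + b. Substituting each data point gives a linear system:
  b = -5
  2a + b = -17
Solving the system yields a = -6, b = -5.
So P(n) = -6n - 5.
Check: P(0) = -5. ✓

P(n) = -6n - 5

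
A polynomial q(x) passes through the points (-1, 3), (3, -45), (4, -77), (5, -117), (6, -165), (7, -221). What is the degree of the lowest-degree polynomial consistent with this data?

2

Divided differences on the nodes -1, 3, 4, 5, 6, 7:
  order 0: 3  -45  -77  -117  -165  -221
  order 1: -12  -32  -40  -48  -56
  order 2: -4  -4  -4  -4
  order 3: 0  0  0
  order 4: 0  0
  order 5: 0
The order-2 divided differences are all -4 (nonzero) and every higher order vanishes, so the data lies on a polynomial of degree exactly 2.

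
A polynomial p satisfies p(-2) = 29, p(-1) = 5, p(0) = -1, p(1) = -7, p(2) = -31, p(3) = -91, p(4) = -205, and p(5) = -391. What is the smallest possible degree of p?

Forward differences of the values at n = -2, -1, 0, 1, 2, 3, 4, 5:
  p  : 29  5  -1  -7  -31  -91  -205  -391
  Δ  : -24  -6  -6  -24  -60  -114  -186
  Δ^2: 18  0  -18  -36  -54  -72
  Δ^3: -18  -18  -18  -18  -18
  Δ^4: 0  0  0  0
  Δ^5: 0  0  0
  Δ^6: 0  0
  Δ^7: 0
The third differences are constant (-18) and nonzero, while all higher differences vanish, so the minimal degree is 3.

3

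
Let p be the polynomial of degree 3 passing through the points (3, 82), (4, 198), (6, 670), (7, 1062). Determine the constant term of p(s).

-2

Write p(s) = as^3 + bs^2 + cs + d. Substituting each data point gives a linear system:
  27a + 9b + 3c + d = 82
  64a + 16b + 4c + d = 198
  216a + 36b + 6c + d = 670
  343a + 49b + 7c + d = 1062
Solving the system yields a = 3, b = 1, c = -2, d = -2.
So p(s) = 3s^3 + s^2 - 2s - 2.
The constant term is -2.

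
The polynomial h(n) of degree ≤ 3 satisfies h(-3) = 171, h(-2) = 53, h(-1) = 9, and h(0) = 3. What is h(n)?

Write h(n) = an^3 + bn^2 + cn + d. Substituting each data point gives a linear system:
  -27a + 9b - 3c + d = 171
  -8a + 4b - 2c + d = 53
  -a + b - c + d = 9
  d = 3
Solving the system yields a = -6, b = 1, c = 1, d = 3.
So h(n) = -6n^3 + n^2 + n + 3.
Check: h(-3) = 171. ✓

h(n) = -6n^3 + n^2 + n + 3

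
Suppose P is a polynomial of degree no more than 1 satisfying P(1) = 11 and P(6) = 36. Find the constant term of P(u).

6

Write P(u) = au + b. Substituting each data point gives a linear system:
  a + b = 11
  6a + b = 36
Solving the system yields a = 5, b = 6.
So P(u) = 5u + 6.
The constant term is 6.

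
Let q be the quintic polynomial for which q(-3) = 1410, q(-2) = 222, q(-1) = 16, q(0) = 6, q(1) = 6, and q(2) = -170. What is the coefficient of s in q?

Write q(s) = as^5 + bs^4 + cs^3 + ds^2 + es + k. Substituting each data point gives a linear system:
  -243a + 81b - 27c + 9d - 3e + k = 1410
  -32a + 16b - 8c + 4d - 2e + k = 222
  -a + b - c + d - e + k = 16
  k = 6
  a + b + c + d + e + k = 6
  32a + 16b + 8c + 4d + 2e + k = -170
Solving the system yields a = -5, b = 0, c = -6, d = 5, e = 6, k = 6.
So q(s) = -5s^5 - 6s^3 + 5s^2 + 6s + 6.
The coefficient of s is 6.

6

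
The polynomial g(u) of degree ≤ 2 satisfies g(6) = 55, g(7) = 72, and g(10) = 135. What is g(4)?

27

Write g(u) = au^2 + bu + c. Substituting each data point gives a linear system:
  36a + 6b + c = 55
  49a + 7b + c = 72
  100a + 10b + c = 135
Solving the system yields a = 1, b = 4, c = -5.
So g(u) = u² + 4u - 5.
Then g(4) = 27.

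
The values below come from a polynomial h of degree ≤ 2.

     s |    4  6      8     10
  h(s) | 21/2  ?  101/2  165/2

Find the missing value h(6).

53/2

On equispaced nodes a degree-2 polynomial has vanishing third forward difference, so
  - h(4) + 3·h(6) - 3·h(8) + h(10) = 0.
Substituting the known values and solving for h(6):
  3·h(6) = 159/2
  h(6) = 53/2.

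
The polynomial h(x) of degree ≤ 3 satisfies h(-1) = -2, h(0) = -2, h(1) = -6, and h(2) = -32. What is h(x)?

Write h(x) = ax^3 + bx^2 + cx + d. Substituting each data point gives a linear system:
  -a + b - c + d = -2
  d = -2
  a + b + c + d = -6
  8a + 4b + 2c + d = -32
Solving the system yields a = -3, b = -2, c = 1, d = -2.
So h(x) = -3x^3 - 2x^2 + x - 2.
Check: h(-1) = -2. ✓

h(x) = -3x^3 - 2x^2 + x - 2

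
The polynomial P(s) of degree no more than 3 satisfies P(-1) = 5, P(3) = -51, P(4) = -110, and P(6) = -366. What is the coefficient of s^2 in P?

Write P(s) = as^3 + bs^2 + cs + d. Substituting each data point gives a linear system:
  -a + b - c + d = 5
  27a + 9b + 3c + d = -51
  64a + 16b + 4c + d = -110
  216a + 36b + 6c + d = -366
Solving the system yields a = -2, b = 3, c = -6, d = -6.
So P(s) = -2s³ + 3s² - 6s - 6.
The coefficient of s^2 is 3.

3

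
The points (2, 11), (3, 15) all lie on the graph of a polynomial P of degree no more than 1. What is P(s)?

Write P(s) = as + b. Substituting each data point gives a linear system:
  2a + b = 11
  3a + b = 15
Solving the system yields a = 4, b = 3.
So P(s) = 4s + 3.
Check: P(2) = 11. ✓

P(s) = 4s + 3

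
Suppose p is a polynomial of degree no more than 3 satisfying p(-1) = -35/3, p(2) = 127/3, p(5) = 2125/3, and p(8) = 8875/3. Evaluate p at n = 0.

-5/3

Using the Lagrange interpolation formula with nodes -1, 2, 5, 8:
  L_0(n) = (n - 2)(n - 5)(n - 8) / -162
  L_1(n) = (n + 1)(n - 5)(n - 8) / 54
  L_2(n) = (n + 1)(n - 2)(n - 8) / -54
  L_3(n) = (n + 1)(n - 2)(n - 5) / 162
Then p(n) = -35/3·L_0(n) + 127/3·L_1(n) + 2125/3·L_2(n) + 8875/3·L_3(n).
Expanding and collecting terms gives p(n) = 6n^3 - 2n^2 + 2n - 5/3.
Evaluating at n = 0: p(0) = -5/3.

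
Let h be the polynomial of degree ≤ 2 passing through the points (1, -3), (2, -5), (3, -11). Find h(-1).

Using the Lagrange interpolation formula with nodes 1, 2, 3:
  L_0(n) = (n - 2)(n - 3) / 2
  L_1(n) = (n - 1)(n - 3) / -1
  L_2(n) = (n - 1)(n - 2) / 2
Then h(n) = -3·L_0(n) - 5·L_1(n) - 11·L_2(n).
Expanding and collecting terms gives h(n) = -2n² + 4n - 5.
Evaluating at n = -1: h(-1) = -11.

-11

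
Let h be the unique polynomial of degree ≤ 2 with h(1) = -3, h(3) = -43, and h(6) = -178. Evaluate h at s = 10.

-498

Write h(s) = as^2 + bs + c. Substituting each data point gives a linear system:
  a + b + c = -3
  9a + 3b + c = -43
  36a + 6b + c = -178
Solving the system yields a = -5, b = 0, c = 2.
So h(s) = -5s^2 + 2.
Then h(10) = -498.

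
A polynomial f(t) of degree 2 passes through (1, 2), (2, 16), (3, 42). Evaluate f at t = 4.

80

Write f(t) = at^2 + bt + c. Substituting each data point gives a linear system:
  a + b + c = 2
  4a + 2b + c = 16
  9a + 3b + c = 42
Solving the system yields a = 6, b = -4, c = 0.
So f(t) = 6t² - 4t.
Then f(4) = 80.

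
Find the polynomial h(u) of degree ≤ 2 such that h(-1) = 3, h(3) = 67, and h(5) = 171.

Write h(u) = au^2 + bu + c. Substituting each data point gives a linear system:
  a - b + c = 3
  9a + 3b + c = 67
  25a + 5b + c = 171
Solving the system yields a = 6, b = 4, c = 1.
So h(u) = 6u^2 + 4u + 1.
Check: h(3) = 67. ✓

h(u) = 6u^2 + 4u + 1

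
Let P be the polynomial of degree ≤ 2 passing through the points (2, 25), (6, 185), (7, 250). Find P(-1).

Write P(n) = an^2 + bn + c. Substituting each data point gives a linear system:
  4a + 2b + c = 25
  36a + 6b + c = 185
  49a + 7b + c = 250
Solving the system yields a = 5, b = 0, c = 5.
So P(n) = 5n^2 + 5.
Then P(-1) = 10.

10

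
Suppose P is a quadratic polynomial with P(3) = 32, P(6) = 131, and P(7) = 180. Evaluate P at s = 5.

90

Using the Lagrange interpolation formula with nodes 3, 6, 7:
  L_0(s) = (s - 6)(s - 7) / 12
  L_1(s) = (s - 3)(s - 7) / -3
  L_2(s) = (s - 3)(s - 6) / 4
Then P(s) = 32·L_0(s) + 131·L_1(s) + 180·L_2(s).
Expanding and collecting terms gives P(s) = 4s² - 3s + 5.
Evaluating at s = 5: P(5) = 90.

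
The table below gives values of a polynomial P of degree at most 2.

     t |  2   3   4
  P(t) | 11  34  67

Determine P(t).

Using the Lagrange interpolation formula with nodes 2, 3, 4:
  L_0(t) = (t - 3)(t - 4) / 2
  L_1(t) = (t - 2)(t - 4) / -1
  L_2(t) = (t - 2)(t - 3) / 2
Then P(t) = 11·L_0(t) + 34·L_1(t) + 67·L_2(t).
Expanding and collecting terms gives P(t) = 5t^2 - 2t - 5.
Check: P(4) = 67. ✓

P(t) = 5t^2 - 2t - 5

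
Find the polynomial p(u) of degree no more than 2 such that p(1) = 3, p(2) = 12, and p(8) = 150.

Using the Lagrange interpolation formula with nodes 1, 2, 8:
  L_0(u) = (u - 2)(u - 8) / 7
  L_1(u) = (u - 1)(u - 8) / -6
  L_2(u) = (u - 1)(u - 2) / 42
Then p(u) = 3·L_0(u) + 12·L_1(u) + 150·L_2(u).
Expanding and collecting terms gives p(u) = 2u^2 + 3u - 2.
Check: p(2) = 12. ✓

p(u) = 2u^2 + 3u - 2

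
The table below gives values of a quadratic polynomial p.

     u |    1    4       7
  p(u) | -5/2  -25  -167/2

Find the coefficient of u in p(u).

Write p(u) = au^2 + bu + c. Substituting each data point gives a linear system:
  a + b + c = -5/2
  16a + 4b + c = -25
  49a + 7b + c = -167/2
Solving the system yields a = -2, b = 5/2, c = -3.
So p(u) = -2u² + (5/2)u - 3.
The coefficient of u is 5/2.

5/2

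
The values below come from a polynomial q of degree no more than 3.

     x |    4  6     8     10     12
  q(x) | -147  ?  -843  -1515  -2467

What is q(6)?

On equispaced nodes a degree-3 polynomial has vanishing fourth forward difference, so
  q(4) - 4·q(6) + 6·q(8) - 4·q(10) + q(12) = 0.
Substituting the known values and solving for q(6):
  -4·q(6) = 1612
  q(6) = -403.

-403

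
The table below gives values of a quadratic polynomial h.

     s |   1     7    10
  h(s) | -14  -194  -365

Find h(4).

Write h(s) = as^2 + bs + c. Substituting each data point gives a linear system:
  a + b + c = -14
  49a + 7b + c = -194
  100a + 10b + c = -365
Solving the system yields a = -3, b = -6, c = -5.
So h(s) = -3s^2 - 6s - 5.
Then h(4) = -77.

-77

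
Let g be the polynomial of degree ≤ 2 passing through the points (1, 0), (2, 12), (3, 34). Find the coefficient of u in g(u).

Write g(u) = au^2 + bu + c. Substituting each data point gives a linear system:
  a + b + c = 0
  4a + 2b + c = 12
  9a + 3b + c = 34
Solving the system yields a = 5, b = -3, c = -2.
So g(u) = 5u^2 - 3u - 2.
The coefficient of u is -3.

-3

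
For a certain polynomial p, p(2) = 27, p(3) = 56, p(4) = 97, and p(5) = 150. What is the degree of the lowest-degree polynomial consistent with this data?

2

Forward differences of the values at n = 2, 3, 4, 5:
  p  : 27  56  97  150
  Δ  : 29  41  53
  Δ^2: 12  12
  Δ^3: 0
The second differences are constant (12) and nonzero, while all higher differences vanish, so the minimal degree is 2.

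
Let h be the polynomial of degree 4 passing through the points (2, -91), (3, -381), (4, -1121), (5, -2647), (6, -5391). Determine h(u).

h(u) = -4u^4 - 5u^2 - 5u + 3

Write h(u) = au^4 + bu^3 + cu^2 + du + e. Substituting each data point gives a linear system:
  16a + 8b + 4c + 2d + e = -91
  81a + 27b + 9c + 3d + e = -381
  256a + 64b + 16c + 4d + e = -1121
  625a + 125b + 25c + 5d + e = -2647
  1296a + 216b + 36c + 6d + e = -5391
Solving the system yields a = -4, b = 0, c = -5, d = -5, e = 3.
So h(u) = -4u^4 - 5u^2 - 5u + 3.
Check: h(6) = -5391. ✓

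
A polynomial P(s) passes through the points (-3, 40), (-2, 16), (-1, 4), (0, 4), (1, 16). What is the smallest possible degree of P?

Forward differences of the values at s = -3, -2, -1, 0, 1:
  P  : 40  16  4  4  16
  Δ  : -24  -12  0  12
  Δ^2: 12  12  12
  Δ^3: 0  0
  Δ^4: 0
The second differences are constant (12) and nonzero, while all higher differences vanish, so the minimal degree is 2.

2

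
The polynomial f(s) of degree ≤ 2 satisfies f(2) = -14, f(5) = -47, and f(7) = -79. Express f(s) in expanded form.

Write f(s) = as^2 + bs + c. Substituting each data point gives a linear system:
  4a + 2b + c = -14
  25a + 5b + c = -47
  49a + 7b + c = -79
Solving the system yields a = -1, b = -4, c = -2.
So f(s) = -s^2 - 4s - 2.
Check: f(5) = -47. ✓

f(s) = -s^2 - 4s - 2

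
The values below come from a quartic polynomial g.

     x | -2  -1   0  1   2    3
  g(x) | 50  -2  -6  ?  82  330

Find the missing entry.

On equispaced nodes a degree-4 polynomial has vanishing fifth forward difference, so
  - g(-2) + 5·g(-1) - 10·g(0) + 10·g(1) - 5·g(2) + g(3) = 0.
Substituting the known values and solving for g(1):
  10·g(1) = 80
  g(1) = 8.

8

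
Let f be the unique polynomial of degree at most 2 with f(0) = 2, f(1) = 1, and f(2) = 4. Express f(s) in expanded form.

Write f(s) = as^2 + bs + c. Substituting each data point gives a linear system:
  c = 2
  a + b + c = 1
  4a + 2b + c = 4
Solving the system yields a = 2, b = -3, c = 2.
So f(s) = 2s^2 - 3s + 2.
Check: f(0) = 2. ✓

f(s) = 2s^2 - 3s + 2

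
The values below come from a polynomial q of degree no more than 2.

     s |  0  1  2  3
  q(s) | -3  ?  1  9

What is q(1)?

-3

On equispaced nodes a degree-2 polynomial has vanishing third forward difference, so
  - q(0) + 3·q(1) - 3·q(2) + q(3) = 0.
Substituting the known values and solving for q(1):
  3·q(1) = -9
  q(1) = -3.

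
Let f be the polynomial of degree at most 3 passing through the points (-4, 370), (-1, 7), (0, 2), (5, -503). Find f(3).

-85

Using the Lagrange interpolation formula with nodes -4, -1, 0, 5:
  L_0(x) = (x + 1)x(x - 5) / -108
  L_1(x) = (x + 4)x(x - 5) / 18
  L_2(x) = (x + 4)(x + 1)(x - 5) / -20
  L_3(x) = (x + 4)(x + 1)x / 270
Then f(x) = 370·L_0(x) + 7·L_1(x) + 2·L_2(x) - 503·L_3(x).
Expanding and collecting terms gives f(x) = -5x^3 + 4x^2 + 4x + 2.
Evaluating at x = 3: f(3) = -85.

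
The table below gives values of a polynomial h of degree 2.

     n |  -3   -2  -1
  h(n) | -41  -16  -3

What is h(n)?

Using the Lagrange interpolation formula with nodes -3, -2, -1:
  L_0(n) = (n + 2)(n + 1) / 2
  L_1(n) = (n + 3)(n + 1) / -1
  L_2(n) = (n + 3)(n + 2) / 2
Then h(n) = -41·L_0(n) - 16·L_1(n) - 3·L_2(n).
Expanding and collecting terms gives h(n) = -6n² - 5n - 2.
Check: h(-3) = -41. ✓

h(n) = -6n^2 - 5n - 2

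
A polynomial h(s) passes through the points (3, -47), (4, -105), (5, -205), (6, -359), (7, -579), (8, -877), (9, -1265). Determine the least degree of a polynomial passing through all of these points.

Forward differences of the values at s = 3, 4, 5, 6, 7, 8, 9:
  h  : -47  -105  -205  -359  -579  -877  -1265
  Δ  : -58  -100  -154  -220  -298  -388
  Δ^2: -42  -54  -66  -78  -90
  Δ^3: -12  -12  -12  -12
  Δ^4: 0  0  0
  Δ^5: 0  0
  Δ^6: 0
The third differences are constant (-12) and nonzero, while all higher differences vanish, so the minimal degree is 3.

3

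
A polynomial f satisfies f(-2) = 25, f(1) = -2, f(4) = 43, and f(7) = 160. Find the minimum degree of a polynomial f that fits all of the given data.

Forward differences of the values at x = -2, 1, 4, 7:
  f  : 25  -2  43  160
  Δ  : -27  45  117
  Δ^2: 72  72
  Δ^3: 0
The second differences are constant (72) and nonzero, while all higher differences vanish, so the minimal degree is 2.

2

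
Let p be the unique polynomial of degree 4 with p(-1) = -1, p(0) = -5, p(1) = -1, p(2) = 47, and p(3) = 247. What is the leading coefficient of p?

3

Write p(x) = ax^4 + bx^3 + cx^2 + dx + e. Substituting each data point gives a linear system:
  a - b + c - d + e = -1
  e = -5
  a + b + c + d + e = -1
  16a + 8b + 4c + 2d + e = 47
  81a + 27b + 9c + 3d + e = 247
Solving the system yields a = 3, b = 0, c = 1, d = 0, e = -5.
So p(x) = 3x^4 + x^2 - 5.
The leading coefficient is 3.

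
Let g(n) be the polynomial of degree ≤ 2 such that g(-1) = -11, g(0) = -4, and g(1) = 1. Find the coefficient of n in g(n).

6

Write g(n) = an^2 + bn + c. Substituting each data point gives a linear system:
  a - b + c = -11
  c = -4
  a + b + c = 1
Solving the system yields a = -1, b = 6, c = -4.
So g(n) = -n^2 + 6n - 4.
The coefficient of n is 6.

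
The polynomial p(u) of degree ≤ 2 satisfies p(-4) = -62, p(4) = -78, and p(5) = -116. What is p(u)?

p(u) = -4u^2 - 2u - 6

Write p(u) = au^2 + bu + c. Substituting each data point gives a linear system:
  16a - 4b + c = -62
  16a + 4b + c = -78
  25a + 5b + c = -116
Solving the system yields a = -4, b = -2, c = -6.
So p(u) = -4u^2 - 2u - 6.
Check: p(5) = -116. ✓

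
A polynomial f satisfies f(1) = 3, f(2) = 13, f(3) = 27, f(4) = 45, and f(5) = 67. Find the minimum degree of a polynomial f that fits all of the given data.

2

Forward differences of the values at s = 1, 2, 3, 4, 5:
  f  : 3  13  27  45  67
  Δ  : 10  14  18  22
  Δ^2: 4  4  4
  Δ^3: 0  0
  Δ^4: 0
The second differences are constant (4) and nonzero, while all higher differences vanish, so the minimal degree is 2.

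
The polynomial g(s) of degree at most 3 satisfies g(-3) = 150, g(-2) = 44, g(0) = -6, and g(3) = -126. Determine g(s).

Using the Lagrange interpolation formula with nodes -3, -2, 0, 3:
  L_0(s) = (s + 2)s(s - 3) / -18
  L_1(s) = (s + 3)s(s - 3) / 10
  L_2(s) = (s + 3)(s + 2)(s - 3) / -18
  L_3(s) = (s + 3)(s + 2)s / 90
Then g(s) = 150·L_0(s) + 44·L_1(s) - 6·L_2(s) - 126·L_3(s).
Expanding and collecting terms gives g(s) = -5s^3 + 2s^2 - s - 6.
Check: g(-3) = 150. ✓

g(s) = -5s^3 + 2s^2 - s - 6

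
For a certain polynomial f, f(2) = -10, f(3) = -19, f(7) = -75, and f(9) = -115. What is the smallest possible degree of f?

Divided differences on the nodes 2, 3, 7, 9:
  order 0: -10  -19  -75  -115
  order 1: -9  -14  -20
  order 2: -1  -1
  order 3: 0
The order-2 divided differences are all -1 (nonzero) and every higher order vanishes, so the data lies on a polynomial of degree exactly 2.

2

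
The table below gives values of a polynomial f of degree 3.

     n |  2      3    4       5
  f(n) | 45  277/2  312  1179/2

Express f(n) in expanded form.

f(n) = 4n^3 + 4n^2 - (5/2)n + 2

Write f(n) = an^3 + bn^2 + cn + d. Substituting each data point gives a linear system:
  8a + 4b + 2c + d = 45
  27a + 9b + 3c + d = 277/2
  64a + 16b + 4c + d = 312
  125a + 25b + 5c + d = 1179/2
Solving the system yields a = 4, b = 4, c = -5/2, d = 2.
So f(n) = 4n^3 + 4n^2 - (5/2)n + 2.
Check: f(4) = 312. ✓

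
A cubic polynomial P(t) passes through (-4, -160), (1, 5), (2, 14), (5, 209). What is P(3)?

43

Write P(t) = at^3 + bt^2 + ct + d. Substituting each data point gives a linear system:
  -64a + 16b - 4c + d = -160
  a + b + c + d = 5
  8a + 4b + 2c + d = 14
  125a + 25b + 5c + d = 209
Solving the system yields a = 2, b = -2, c = 1, d = 4.
So P(t) = 2t^3 - 2t^2 + t + 4.
Then P(3) = 43.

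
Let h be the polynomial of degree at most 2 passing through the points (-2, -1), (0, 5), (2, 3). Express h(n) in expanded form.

Using the Lagrange interpolation formula with nodes -2, 0, 2:
  L_0(n) = n(n - 2) / 8
  L_1(n) = (n + 2)(n - 2) / -4
  L_2(n) = (n + 2)n / 8
Then h(n) = -1·L_0(n) + 5·L_1(n) + 3·L_2(n).
Expanding and collecting terms gives h(n) = -n² + n + 5.
Check: h(2) = 3. ✓

h(n) = -n^2 + n + 5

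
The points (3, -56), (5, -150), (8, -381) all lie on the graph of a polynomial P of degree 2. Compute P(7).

Write P(s) = as^2 + bs + c. Substituting each data point gives a linear system:
  9a + 3b + c = -56
  25a + 5b + c = -150
  64a + 8b + c = -381
Solving the system yields a = -6, b = 1, c = -5.
So P(s) = -6s^2 + s - 5.
Then P(7) = -292.

-292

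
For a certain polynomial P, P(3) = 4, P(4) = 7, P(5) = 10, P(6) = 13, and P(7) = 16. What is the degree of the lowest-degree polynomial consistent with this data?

1

Forward differences of the values at s = 3, 4, 5, 6, 7:
  P  : 4  7  10  13  16
  Δ  : 3  3  3  3
  Δ^2: 0  0  0
  Δ^3: 0  0
  Δ^4: 0
The first differences are constant (3) and nonzero, while all higher differences vanish, so the minimal degree is 1.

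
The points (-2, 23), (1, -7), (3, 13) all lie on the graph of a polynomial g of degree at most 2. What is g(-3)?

49

Write g(s) = as^2 + bs + c. Substituting each data point gives a linear system:
  4a - 2b + c = 23
  a + b + c = -7
  9a + 3b + c = 13
Solving the system yields a = 4, b = -6, c = -5.
So g(s) = 4s² - 6s - 5.
Then g(-3) = 49.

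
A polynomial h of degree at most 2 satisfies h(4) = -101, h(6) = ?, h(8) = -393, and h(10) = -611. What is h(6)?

-223

The 3 known points determine the degree-2 polynomial uniquely.
Write h(n) = an^2 + bn + c. Substituting each data point gives a linear system:
  16a + 4b + c = -101
  64a + 8b + c = -393
  100a + 10b + c = -611
Solving the system yields a = -6, b = -1, c = -1.
So h(n) = -6n^2 - n - 1.
Then h(6) = -223.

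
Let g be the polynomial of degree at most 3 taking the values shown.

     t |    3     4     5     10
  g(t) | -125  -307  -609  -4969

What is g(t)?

g(t) = -5t^3 + 3t + 1

Write g(t) = at^3 + bt^2 + ct + d. Substituting each data point gives a linear system:
  27a + 9b + 3c + d = -125
  64a + 16b + 4c + d = -307
  125a + 25b + 5c + d = -609
  1000a + 100b + 10c + d = -4969
Solving the system yields a = -5, b = 0, c = 3, d = 1.
So g(t) = -5t^3 + 3t + 1.
Check: g(3) = -125. ✓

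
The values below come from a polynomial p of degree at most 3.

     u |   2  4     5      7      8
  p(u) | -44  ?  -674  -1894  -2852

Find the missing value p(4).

The 4 known points determine the degree-3 polynomial uniquely.
Write p(u) = au^3 + bu^2 + cu + d. Substituting each data point gives a linear system:
  8a + 4b + 2c + d = -44
  125a + 25b + 5c + d = -674
  343a + 49b + 7c + d = -1894
  512a + 64b + 8c + d = -2852
Solving the system yields a = -6, b = 4, c = -4, d = -4.
So p(u) = -6u^3 + 4u^2 - 4u - 4.
Then p(4) = -340.

-340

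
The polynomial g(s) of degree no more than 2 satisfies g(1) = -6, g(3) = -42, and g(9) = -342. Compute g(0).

Using the Lagrange interpolation formula with nodes 1, 3, 9:
  L_0(s) = (s - 3)(s - 9) / 16
  L_1(s) = (s - 1)(s - 9) / -12
  L_2(s) = (s - 1)(s - 3) / 48
Then g(s) = -6·L_0(s) - 42·L_1(s) - 342·L_2(s).
Expanding and collecting terms gives g(s) = -4s² - 2s.
Evaluating at s = 0: g(0) = 0.

0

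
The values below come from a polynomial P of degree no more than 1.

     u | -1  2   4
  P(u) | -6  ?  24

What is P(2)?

The 2 known points determine the degree-1 polynomial uniquely.
Write P(u) = au + b. Substituting each data point gives a linear system:
  -a + b = -6
  4a + b = 24
Solving the system yields a = 6, b = 0.
So P(u) = 6u.
Then P(2) = 12.

12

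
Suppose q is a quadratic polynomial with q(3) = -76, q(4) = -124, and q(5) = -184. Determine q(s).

Write q(s) = as^2 + bs + c. Substituting each data point gives a linear system:
  9a + 3b + c = -76
  16a + 4b + c = -124
  25a + 5b + c = -184
Solving the system yields a = -6, b = -6, c = -4.
So q(s) = -6s² - 6s - 4.
Check: q(4) = -124. ✓

q(s) = -6s^2 - 6s - 4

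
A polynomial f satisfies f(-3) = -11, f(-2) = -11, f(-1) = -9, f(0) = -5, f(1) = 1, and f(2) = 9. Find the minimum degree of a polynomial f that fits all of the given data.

2

Forward differences of the values at t = -3, -2, -1, 0, 1, 2:
  f  : -11  -11  -9  -5  1  9
  Δ  : 0  2  4  6  8
  Δ^2: 2  2  2  2
  Δ^3: 0  0  0
  Δ^4: 0  0
  Δ^5: 0
The second differences are constant (2) and nonzero, while all higher differences vanish, so the minimal degree is 2.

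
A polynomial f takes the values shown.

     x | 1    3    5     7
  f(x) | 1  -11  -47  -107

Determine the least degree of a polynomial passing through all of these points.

Forward differences of the values at x = 1, 3, 5, 7:
  f  : 1  -11  -47  -107
  Δ  : -12  -36  -60
  Δ^2: -24  -24
  Δ^3: 0
The second differences are constant (-24) and nonzero, while all higher differences vanish, so the minimal degree is 2.

2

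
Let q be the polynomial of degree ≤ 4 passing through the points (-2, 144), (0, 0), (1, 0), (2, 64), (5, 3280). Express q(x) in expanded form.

q(x) = 6x^4 - 4x^3 + 2x^2 - 4x

Write q(x) = ax^4 + bx^3 + cx^2 + dx + e. Substituting each data point gives a linear system:
  16a - 8b + 4c - 2d + e = 144
  e = 0
  a + b + c + d + e = 0
  16a + 8b + 4c + 2d + e = 64
  625a + 125b + 25c + 5d + e = 3280
Solving the system yields a = 6, b = -4, c = 2, d = -4, e = 0.
So q(x) = 6x^4 - 4x^3 + 2x^2 - 4x.
Check: q(2) = 64. ✓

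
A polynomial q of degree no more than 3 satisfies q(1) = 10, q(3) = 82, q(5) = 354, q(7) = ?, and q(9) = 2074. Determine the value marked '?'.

The 4 known points determine the degree-3 polynomial uniquely.
Write q(n) = an^3 + bn^2 + cn + d. Substituting each data point gives a linear system:
  a + b + c + d = 10
  27a + 9b + 3c + d = 82
  125a + 25b + 5c + d = 354
  729a + 81b + 9c + d = 2074
Solving the system yields a = 3, b = -2, c = 5, d = 4.
So q(n) = 3n^3 - 2n^2 + 5n + 4.
Then q(7) = 970.

970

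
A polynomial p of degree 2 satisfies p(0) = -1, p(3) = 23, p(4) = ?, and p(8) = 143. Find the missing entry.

39

The 3 known points determine the degree-2 polynomial uniquely.
Write p(s) = as^2 + bs + c. Substituting each data point gives a linear system:
  c = -1
  9a + 3b + c = 23
  64a + 8b + c = 143
Solving the system yields a = 2, b = 2, c = -1.
So p(s) = 2s^2 + 2s - 1.
Then p(4) = 39.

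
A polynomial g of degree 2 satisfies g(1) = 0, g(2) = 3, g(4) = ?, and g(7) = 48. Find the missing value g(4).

15

The 3 known points determine the degree-2 polynomial uniquely.
Write g(t) = at^2 + bt + c. Substituting each data point gives a linear system:
  a + b + c = 0
  4a + 2b + c = 3
  49a + 7b + c = 48
Solving the system yields a = 1, b = 0, c = -1.
So g(t) = t² - 1.
Then g(4) = 15.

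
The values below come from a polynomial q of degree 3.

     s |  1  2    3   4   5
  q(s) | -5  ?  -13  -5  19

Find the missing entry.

The 4 known points determine the degree-3 polynomial uniquely.
Write q(s) = as^3 + bs^2 + cs + d. Substituting each data point gives a linear system:
  a + b + c + d = -5
  27a + 9b + 3c + d = -13
  64a + 16b + 4c + d = -5
  125a + 25b + 5c + d = 19
Solving the system yields a = 1, b = -4, c = -1, d = -1.
So q(s) = s^3 - 4s^2 - s - 1.
Then q(2) = -11.

-11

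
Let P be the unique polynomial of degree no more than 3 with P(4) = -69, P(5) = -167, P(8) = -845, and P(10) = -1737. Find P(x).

P(x) = -2x^3 + 2x^2 + 6x + 3

Using the Lagrange interpolation formula with nodes 4, 5, 8, 10:
  L_0(x) = (x - 5)(x - 8)(x - 10) / -24
  L_1(x) = (x - 4)(x - 8)(x - 10) / 15
  L_2(x) = (x - 4)(x - 5)(x - 10) / -24
  L_3(x) = (x - 4)(x - 5)(x - 8) / 60
Then P(x) = -69·L_0(x) - 167·L_1(x) - 845·L_2(x) - 1737·L_3(x).
Expanding and collecting terms gives P(x) = -2x³ + 2x² + 6x + 3.
Check: P(8) = -845. ✓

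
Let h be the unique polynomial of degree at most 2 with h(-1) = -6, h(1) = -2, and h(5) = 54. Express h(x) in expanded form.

h(x) = 2x^2 + 2x - 6

Write h(x) = ax^2 + bx + c. Substituting each data point gives a linear system:
  a - b + c = -6
  a + b + c = -2
  25a + 5b + c = 54
Solving the system yields a = 2, b = 2, c = -6.
So h(x) = 2x^2 + 2x - 6.
Check: h(5) = 54. ✓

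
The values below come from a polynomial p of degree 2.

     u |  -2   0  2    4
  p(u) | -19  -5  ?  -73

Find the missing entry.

On equispaced nodes a degree-2 polynomial has vanishing third forward difference, so
  - p(-2) + 3·p(0) - 3·p(2) + p(4) = 0.
Substituting the known values and solving for p(2):
  -3·p(2) = 69
  p(2) = -23.

-23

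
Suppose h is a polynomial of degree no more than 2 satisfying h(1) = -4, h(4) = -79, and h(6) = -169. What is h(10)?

-445

Using the Lagrange interpolation formula with nodes 1, 4, 6:
  L_0(u) = (u - 4)(u - 6) / 15
  L_1(u) = (u - 1)(u - 6) / -6
  L_2(u) = (u - 1)(u - 4) / 10
Then h(u) = -4·L_0(u) - 79·L_1(u) - 169·L_2(u).
Expanding and collecting terms gives h(u) = -4u^2 - 5u + 5.
Evaluating at u = 10: h(10) = -445.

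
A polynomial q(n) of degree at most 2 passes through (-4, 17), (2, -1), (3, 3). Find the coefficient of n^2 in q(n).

1

Write q(n) = an^2 + bn + c. Substituting each data point gives a linear system:
  16a - 4b + c = 17
  4a + 2b + c = -1
  9a + 3b + c = 3
Solving the system yields a = 1, b = -1, c = -3.
So q(n) = n^2 - n - 3.
The leading coefficient is 1.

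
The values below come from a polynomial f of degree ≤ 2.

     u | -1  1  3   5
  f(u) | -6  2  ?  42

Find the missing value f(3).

18

The 3 known points determine the degree-2 polynomial uniquely.
Write f(u) = au^2 + bu + c. Substituting each data point gives a linear system:
  a - b + c = -6
  a + b + c = 2
  25a + 5b + c = 42
Solving the system yields a = 1, b = 4, c = -3.
So f(u) = u² + 4u - 3.
Then f(3) = 18.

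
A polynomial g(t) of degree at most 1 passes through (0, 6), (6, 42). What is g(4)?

30

Using the Lagrange interpolation formula with nodes 0, 6:
  L_0(t) = (t - 6) / -6
  L_1(t) = t / 6
Then g(t) = 6·L_0(t) + 42·L_1(t).
Expanding and collecting terms gives g(t) = 6t + 6.
Evaluating at t = 4: g(4) = 30.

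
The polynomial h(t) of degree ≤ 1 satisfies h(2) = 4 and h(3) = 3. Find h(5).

Write h(t) = at + b. Substituting each data point gives a linear system:
  2a + b = 4
  3a + b = 3
Solving the system yields a = -1, b = 6.
So h(t) = -t + 6.
Then h(5) = 1.

1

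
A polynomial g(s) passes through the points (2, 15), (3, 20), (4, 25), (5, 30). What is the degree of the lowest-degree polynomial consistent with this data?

1

Forward differences of the values at s = 2, 3, 4, 5:
  g  : 15  20  25  30
  Δ  : 5  5  5
  Δ^2: 0  0
  Δ^3: 0
The first differences are constant (5) and nonzero, while all higher differences vanish, so the minimal degree is 1.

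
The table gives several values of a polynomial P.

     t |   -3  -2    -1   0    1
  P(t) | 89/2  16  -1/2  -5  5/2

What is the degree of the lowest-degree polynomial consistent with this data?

2

Forward differences of the values at t = -3, -2, -1, 0, 1:
  P  : 89/2  16  -1/2  -5  5/2
  Δ  : -57/2  -33/2  -9/2  15/2
  Δ^2: 12  12  12
  Δ^3: 0  0
  Δ^4: 0
The second differences are constant (12) and nonzero, while all higher differences vanish, so the minimal degree is 2.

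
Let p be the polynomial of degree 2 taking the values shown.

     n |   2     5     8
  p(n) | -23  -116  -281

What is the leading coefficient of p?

Write p(n) = an^2 + bn + c. Substituting each data point gives a linear system:
  4a + 2b + c = -23
  25a + 5b + c = -116
  64a + 8b + c = -281
Solving the system yields a = -4, b = -3, c = -1.
So p(n) = -4n^2 - 3n - 1.
The leading coefficient is -4.

-4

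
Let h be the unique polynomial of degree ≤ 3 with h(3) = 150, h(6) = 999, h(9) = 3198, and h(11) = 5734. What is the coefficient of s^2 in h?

Write h(s) = as^3 + bs^2 + cs + d. Substituting each data point gives a linear system:
  27a + 9b + 3c + d = 150
  216a + 36b + 6c + d = 999
  729a + 81b + 9c + d = 3198
  1331a + 121b + 11c + d = 5734
Solving the system yields a = 4, b = 3, c = 4, d = 3.
So h(s) = 4s³ + 3s² + 4s + 3.
The coefficient of s^2 is 3.

3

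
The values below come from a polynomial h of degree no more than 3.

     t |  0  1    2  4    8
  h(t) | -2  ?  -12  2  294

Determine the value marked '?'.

-7

The 4 known points determine the degree-3 polynomial uniquely.
Write h(t) = at^3 + bt^2 + ct + d. Substituting each data point gives a linear system:
  d = -2
  8a + 4b + 2c + d = -12
  64a + 16b + 4c + d = 2
  512a + 64b + 8c + d = 294
Solving the system yields a = 1, b = -3, c = -3, d = -2.
So h(t) = t³ - 3t² - 3t - 2.
Then h(1) = -7.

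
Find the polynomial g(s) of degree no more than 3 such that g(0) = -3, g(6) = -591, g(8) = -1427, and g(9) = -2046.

Write g(s) = as^3 + bs^2 + cs + d. Substituting each data point gives a linear system:
  d = -3
  216a + 36b + 6c + d = -591
  512a + 64b + 8c + d = -1427
  729a + 81b + 9c + d = -2046
Solving the system yields a = -3, b = 2, c = -2, d = -3.
So g(s) = -3s^3 + 2s^2 - 2s - 3.
Check: g(8) = -1427. ✓

g(s) = -3s^3 + 2s^2 - 2s - 3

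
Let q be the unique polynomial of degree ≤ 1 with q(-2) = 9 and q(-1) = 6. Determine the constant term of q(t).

3

Write q(t) = at + b. Substituting each data point gives a linear system:
  -2a + b = 9
  -a + b = 6
Solving the system yields a = -3, b = 3.
So q(t) = -3t + 3.
The constant term is 3.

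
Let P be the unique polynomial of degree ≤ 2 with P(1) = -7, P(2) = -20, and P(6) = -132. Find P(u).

P(u) = -3u^2 - 4u

Write P(u) = au^2 + bu + c. Substituting each data point gives a linear system:
  a + b + c = -7
  4a + 2b + c = -20
  36a + 6b + c = -132
Solving the system yields a = -3, b = -4, c = 0.
So P(u) = -3u² - 4u.
Check: P(2) = -20. ✓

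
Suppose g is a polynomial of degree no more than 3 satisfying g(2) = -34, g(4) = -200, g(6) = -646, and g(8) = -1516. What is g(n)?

g(n) = -3n^3 + n^2 - 5n - 4

Using the Lagrange interpolation formula with nodes 2, 4, 6, 8:
  L_0(n) = (n - 4)(n - 6)(n - 8) / -48
  L_1(n) = (n - 2)(n - 6)(n - 8) / 16
  L_2(n) = (n - 2)(n - 4)(n - 8) / -16
  L_3(n) = (n - 2)(n - 4)(n - 6) / 48
Then g(n) = -34·L_0(n) - 200·L_1(n) - 646·L_2(n) - 1516·L_3(n).
Expanding and collecting terms gives g(n) = -3n³ + n² - 5n - 4.
Check: g(6) = -646. ✓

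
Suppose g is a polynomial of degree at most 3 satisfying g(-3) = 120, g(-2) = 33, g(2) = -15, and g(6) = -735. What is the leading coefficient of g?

-4

Write g(u) = au^3 + bu^2 + cu + d. Substituting each data point gives a linear system:
  -27a + 9b - 3c + d = 120
  -8a + 4b - 2c + d = 33
  8a + 4b + 2c + d = -15
  216a + 36b + 6c + d = -735
Solving the system yields a = -4, b = 3, c = 4, d = -3.
So g(u) = -4u^3 + 3u^2 + 4u - 3.
The leading coefficient is -4.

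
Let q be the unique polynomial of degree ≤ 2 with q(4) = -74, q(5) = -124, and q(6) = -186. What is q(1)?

Forward differences of the values at t = 4, 5, 6:
  q  : -74  -124  -186
  Δ  : -50  -62
  Δ^2: -12
The second differences are constant, confirming degree 2.
Interpolating (Newton forward form) and evaluating at t = 1 gives q(1) = 4.

4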